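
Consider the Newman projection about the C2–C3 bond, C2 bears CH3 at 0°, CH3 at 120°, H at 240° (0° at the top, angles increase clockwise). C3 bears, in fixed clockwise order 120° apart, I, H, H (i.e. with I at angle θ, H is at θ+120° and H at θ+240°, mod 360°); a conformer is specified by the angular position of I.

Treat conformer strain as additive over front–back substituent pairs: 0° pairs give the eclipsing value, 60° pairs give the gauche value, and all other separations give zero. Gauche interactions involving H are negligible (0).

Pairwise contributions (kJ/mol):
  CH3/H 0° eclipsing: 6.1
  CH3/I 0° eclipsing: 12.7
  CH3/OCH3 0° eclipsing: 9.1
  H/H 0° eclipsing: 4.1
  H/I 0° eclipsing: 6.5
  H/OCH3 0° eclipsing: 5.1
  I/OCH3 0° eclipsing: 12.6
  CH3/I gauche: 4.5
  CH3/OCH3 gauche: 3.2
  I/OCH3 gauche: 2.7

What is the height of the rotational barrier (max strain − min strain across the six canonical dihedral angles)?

I at 0° (eclipsed): CH3(0°)/I(0°) eclipsed 12.7; CH3(120°)/H(120°) eclipsed 6.1; H(240°)/H(240°) eclipsed 4.1 → 22.9 kJ/mol.
I at 60° (staggered): CH3(0°)/I(60°) gauche 4.5; CH3(120°)/I(60°) gauche 4.5 → 9.0 kJ/mol.
I at 120° (eclipsed): CH3(0°)/H(0°) eclipsed 6.1; CH3(120°)/I(120°) eclipsed 12.7; H(240°)/H(240°) eclipsed 4.1 → 22.9 kJ/mol.
I at 180° (staggered): CH3(120°)/I(180°) gauche 4.5 → 4.5 kJ/mol.
I at 240° (eclipsed): CH3(0°)/H(0°) eclipsed 6.1; CH3(120°)/H(120°) eclipsed 6.1; H(240°)/I(240°) eclipsed 6.5 → 18.7 kJ/mol.
I at 300° (staggered): CH3(0°)/I(300°) gauche 4.5 → 4.5 kJ/mol.
Max at 0° (22.9 kJ/mol), min at 180° (4.5 kJ/mol); barrier = 18.4 kJ/mol.

18.4 kJ/mol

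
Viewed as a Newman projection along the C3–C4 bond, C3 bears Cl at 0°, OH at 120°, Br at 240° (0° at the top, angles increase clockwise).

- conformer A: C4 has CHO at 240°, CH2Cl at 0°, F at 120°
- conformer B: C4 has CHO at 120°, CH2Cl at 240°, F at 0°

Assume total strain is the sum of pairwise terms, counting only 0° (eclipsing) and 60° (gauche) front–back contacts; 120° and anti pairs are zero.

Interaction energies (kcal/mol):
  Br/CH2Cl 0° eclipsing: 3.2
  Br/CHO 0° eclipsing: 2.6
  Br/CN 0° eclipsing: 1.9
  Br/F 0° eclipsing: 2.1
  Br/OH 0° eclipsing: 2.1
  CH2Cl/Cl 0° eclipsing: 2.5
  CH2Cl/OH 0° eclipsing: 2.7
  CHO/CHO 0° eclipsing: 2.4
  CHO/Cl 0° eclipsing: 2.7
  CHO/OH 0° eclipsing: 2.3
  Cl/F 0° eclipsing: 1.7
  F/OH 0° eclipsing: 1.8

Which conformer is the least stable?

A (eclipsed): Cl(0°)/CH2Cl(0°) eclipsed 2.5; OH(120°)/F(120°) eclipsed 1.8; Br(240°)/CHO(240°) eclipsed 2.6 → 6.9 kcal/mol.
B (eclipsed): Cl(0°)/F(0°) eclipsed 1.7; OH(120°)/CHO(120°) eclipsed 2.3; Br(240°)/CH2Cl(240°) eclipsed 3.2 → 7.2 kcal/mol.
B has the highest total (7.2 kcal/mol).

B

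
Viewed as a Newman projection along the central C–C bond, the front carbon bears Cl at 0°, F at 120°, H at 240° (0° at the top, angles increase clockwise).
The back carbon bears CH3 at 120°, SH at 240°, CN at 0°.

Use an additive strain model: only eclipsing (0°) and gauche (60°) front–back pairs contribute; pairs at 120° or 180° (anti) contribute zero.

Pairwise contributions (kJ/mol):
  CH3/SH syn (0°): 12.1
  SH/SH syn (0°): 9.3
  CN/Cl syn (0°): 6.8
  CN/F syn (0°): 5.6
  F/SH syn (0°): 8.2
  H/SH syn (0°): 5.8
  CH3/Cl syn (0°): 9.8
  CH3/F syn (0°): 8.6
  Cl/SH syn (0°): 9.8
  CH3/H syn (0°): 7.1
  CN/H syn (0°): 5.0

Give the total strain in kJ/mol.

This conformer (eclipsed): Cl–CN eclipsed, F–CH3 eclipsed, H–SH eclipsed; 6.8 + 8.6 + 5.8 = 21.2 kJ/mol.

21.2 kJ/mol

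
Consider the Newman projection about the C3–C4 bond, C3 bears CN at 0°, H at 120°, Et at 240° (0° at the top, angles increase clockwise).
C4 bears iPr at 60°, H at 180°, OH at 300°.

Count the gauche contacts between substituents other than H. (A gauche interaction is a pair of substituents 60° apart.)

Non-H gauche pairs: CN(0°)/iPr(60°); CN(0°)/OH(300°); Et(240°)/OH(300°) — 3 interactions.

3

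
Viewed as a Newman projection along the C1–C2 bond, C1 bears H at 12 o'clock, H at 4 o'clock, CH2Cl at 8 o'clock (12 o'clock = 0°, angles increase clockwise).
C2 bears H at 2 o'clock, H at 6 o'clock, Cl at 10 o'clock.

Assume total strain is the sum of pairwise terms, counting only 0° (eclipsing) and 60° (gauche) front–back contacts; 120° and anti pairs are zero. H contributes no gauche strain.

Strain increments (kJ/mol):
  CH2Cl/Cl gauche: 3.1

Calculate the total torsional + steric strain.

3.1 kJ/mol

This conformer is staggered. CH2Cl at 240° is gauche with Cl at 300° (3.1). Total 3.1 kJ/mol.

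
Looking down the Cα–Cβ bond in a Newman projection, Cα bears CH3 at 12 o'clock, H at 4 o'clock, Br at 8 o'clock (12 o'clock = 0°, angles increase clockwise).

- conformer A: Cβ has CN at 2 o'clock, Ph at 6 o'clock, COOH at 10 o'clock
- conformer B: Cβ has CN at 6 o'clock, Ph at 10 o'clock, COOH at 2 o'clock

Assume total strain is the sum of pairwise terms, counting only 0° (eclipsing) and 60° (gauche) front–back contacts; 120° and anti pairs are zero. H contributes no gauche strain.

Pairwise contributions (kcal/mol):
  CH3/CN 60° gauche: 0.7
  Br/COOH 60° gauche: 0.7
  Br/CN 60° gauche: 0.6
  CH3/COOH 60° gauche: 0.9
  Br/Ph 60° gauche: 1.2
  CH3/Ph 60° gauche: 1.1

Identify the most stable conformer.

A

A (staggered): CH3–CN gauche, CH3–COOH gauche, Br–Ph gauche, Br–COOH gauche; 0.7 + 0.9 + 1.2 + 0.7 = 3.5 kcal/mol.
B (staggered): CH3–Ph gauche, CH3–COOH gauche, Br–CN gauche, Br–Ph gauche; 1.1 + 0.9 + 0.6 + 1.2 = 3.8 kcal/mol.
A has the lowest total (3.5 kcal/mol).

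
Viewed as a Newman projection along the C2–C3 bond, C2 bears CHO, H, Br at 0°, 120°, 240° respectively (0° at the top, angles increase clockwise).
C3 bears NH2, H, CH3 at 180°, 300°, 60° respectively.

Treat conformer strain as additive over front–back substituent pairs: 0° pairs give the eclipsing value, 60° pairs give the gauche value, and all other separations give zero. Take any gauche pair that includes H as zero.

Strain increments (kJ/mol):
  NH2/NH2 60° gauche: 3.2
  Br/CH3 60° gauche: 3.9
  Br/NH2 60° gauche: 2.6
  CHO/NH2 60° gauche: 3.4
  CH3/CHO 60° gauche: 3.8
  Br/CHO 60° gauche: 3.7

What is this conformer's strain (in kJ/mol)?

This conformer (staggered): CHO(0°)/CH3(60°) gauche 3.8; Br(240°)/NH2(180°) gauche 2.6 → 6.4 kJ/mol.

6.4 kJ/mol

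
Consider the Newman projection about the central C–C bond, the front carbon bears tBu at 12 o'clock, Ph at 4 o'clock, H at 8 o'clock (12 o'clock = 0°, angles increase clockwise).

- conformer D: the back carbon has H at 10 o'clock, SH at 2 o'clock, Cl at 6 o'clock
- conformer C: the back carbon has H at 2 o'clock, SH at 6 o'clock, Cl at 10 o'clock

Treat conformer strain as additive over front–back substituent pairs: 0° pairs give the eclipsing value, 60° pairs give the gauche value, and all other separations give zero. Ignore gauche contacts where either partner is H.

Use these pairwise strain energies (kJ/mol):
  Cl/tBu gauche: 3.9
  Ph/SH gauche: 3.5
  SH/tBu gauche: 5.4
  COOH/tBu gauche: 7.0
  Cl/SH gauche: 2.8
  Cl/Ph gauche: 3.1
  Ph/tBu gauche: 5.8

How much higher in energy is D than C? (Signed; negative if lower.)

D (staggered): tBu(0°)/SH(60°) gauche 5.4; Ph(120°)/SH(60°) gauche 3.5; Ph(120°)/Cl(180°) gauche 3.1 → 12.0 kJ/mol.
C (staggered): tBu(0°)/Cl(300°) gauche 3.9; Ph(120°)/SH(180°) gauche 3.5 → 7.4 kJ/mol.
E(D) − E(C) = 12.0 − 7.4 = +4.6 kJ/mol.

+4.6 kJ/mol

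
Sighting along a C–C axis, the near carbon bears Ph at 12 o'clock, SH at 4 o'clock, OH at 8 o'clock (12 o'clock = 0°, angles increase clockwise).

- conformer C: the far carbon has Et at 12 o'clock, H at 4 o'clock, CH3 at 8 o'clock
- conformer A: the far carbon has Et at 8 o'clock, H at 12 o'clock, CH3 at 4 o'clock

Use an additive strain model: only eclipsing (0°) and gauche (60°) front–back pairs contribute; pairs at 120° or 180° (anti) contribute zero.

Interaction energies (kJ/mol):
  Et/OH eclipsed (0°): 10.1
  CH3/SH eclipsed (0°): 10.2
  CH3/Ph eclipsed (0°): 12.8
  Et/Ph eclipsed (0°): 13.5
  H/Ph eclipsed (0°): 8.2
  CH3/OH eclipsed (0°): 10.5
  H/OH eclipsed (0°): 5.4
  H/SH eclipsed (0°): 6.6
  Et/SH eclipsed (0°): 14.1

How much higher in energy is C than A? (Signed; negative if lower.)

+2.1 kJ/mol

C is eclipsed. Ph at 0° is eclipsed with Et at 0° (13.5); SH at 120° is eclipsed with H at 120° (6.6); OH at 240° is eclipsed with CH3 at 240° (10.5). Total 30.6 kJ/mol.
A is eclipsed. Ph at 0° is eclipsed with H at 0° (8.2); SH at 120° is eclipsed with CH3 at 120° (10.2); OH at 240° is eclipsed with Et at 240° (10.1). Total 28.5 kJ/mol.
E(C) − E(A) = 30.6 − 28.5 = +2.1 kJ/mol.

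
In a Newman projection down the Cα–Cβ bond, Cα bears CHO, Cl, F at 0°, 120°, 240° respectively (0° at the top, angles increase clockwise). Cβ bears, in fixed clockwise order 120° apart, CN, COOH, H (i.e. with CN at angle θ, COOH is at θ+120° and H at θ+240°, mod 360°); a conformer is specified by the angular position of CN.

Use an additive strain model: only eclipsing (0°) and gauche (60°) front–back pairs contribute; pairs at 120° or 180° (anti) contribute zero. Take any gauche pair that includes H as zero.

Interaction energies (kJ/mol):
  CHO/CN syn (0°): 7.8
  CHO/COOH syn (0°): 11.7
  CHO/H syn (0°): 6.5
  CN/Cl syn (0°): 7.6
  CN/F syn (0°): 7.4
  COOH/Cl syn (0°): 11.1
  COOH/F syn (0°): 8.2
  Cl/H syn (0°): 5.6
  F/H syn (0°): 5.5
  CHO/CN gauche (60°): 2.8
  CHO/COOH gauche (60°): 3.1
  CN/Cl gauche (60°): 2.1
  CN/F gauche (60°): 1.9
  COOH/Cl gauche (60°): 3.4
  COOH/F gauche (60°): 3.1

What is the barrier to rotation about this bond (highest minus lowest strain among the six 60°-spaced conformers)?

14.5 kJ/mol

CN at 0° (eclipsed): CHO–CN eclipsed, Cl–COOH eclipsed, F–H eclipsed; 7.8 + 11.1 + 5.5 = 24.4 kJ/mol.
CN at 60° (staggered): CHO–CN gauche, Cl–CN gauche, Cl–COOH gauche, F–COOH gauche; 2.8 + 2.1 + 3.4 + 3.1 = 11.4 kJ/mol.
CN at 120° (eclipsed): CHO–H eclipsed, Cl–CN eclipsed, F–COOH eclipsed; 6.5 + 7.6 + 8.2 = 22.3 kJ/mol.
CN at 180° (staggered): CHO–COOH gauche, Cl–CN gauche, F–CN gauche, F–COOH gauche; 3.1 + 2.1 + 1.9 + 3.1 = 10.2 kJ/mol.
CN at 240° (eclipsed): CHO–COOH eclipsed, Cl–H eclipsed, F–CN eclipsed; 11.7 + 5.6 + 7.4 = 24.7 kJ/mol.
CN at 300° (staggered): CHO–CN gauche, CHO–COOH gauche, Cl–COOH gauche, F–CN gauche; 2.8 + 3.1 + 3.4 + 1.9 = 11.2 kJ/mol.
Max at 240° (24.7 kJ/mol), min at 180° (10.2 kJ/mol); barrier = 14.5 kJ/mol.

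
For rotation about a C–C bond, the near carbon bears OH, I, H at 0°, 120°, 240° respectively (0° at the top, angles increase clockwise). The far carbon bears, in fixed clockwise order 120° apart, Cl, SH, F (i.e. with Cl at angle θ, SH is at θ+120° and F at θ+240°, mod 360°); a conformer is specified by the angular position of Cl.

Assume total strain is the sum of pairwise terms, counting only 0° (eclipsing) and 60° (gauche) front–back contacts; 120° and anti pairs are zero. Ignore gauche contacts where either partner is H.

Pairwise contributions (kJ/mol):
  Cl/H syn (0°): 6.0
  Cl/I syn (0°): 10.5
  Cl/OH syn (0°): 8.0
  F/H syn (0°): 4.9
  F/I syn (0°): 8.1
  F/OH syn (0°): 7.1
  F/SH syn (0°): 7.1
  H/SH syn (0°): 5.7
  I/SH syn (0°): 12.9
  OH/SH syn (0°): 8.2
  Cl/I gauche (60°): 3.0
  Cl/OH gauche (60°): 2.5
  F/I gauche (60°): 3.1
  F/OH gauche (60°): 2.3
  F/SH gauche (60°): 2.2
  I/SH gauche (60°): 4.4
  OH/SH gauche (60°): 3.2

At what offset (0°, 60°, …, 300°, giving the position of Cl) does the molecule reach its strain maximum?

Cl at 0° (eclipsed): OH(0°)/Cl(0°) eclipsed 8.0; I(120°)/SH(120°) eclipsed 12.9; H(240°)/F(240°) eclipsed 4.9 → 25.8 kJ/mol.
Cl at 60° (staggered): OH(0°)/Cl(60°) gauche 2.5; OH(0°)/F(300°) gauche 2.3; I(120°)/Cl(60°) gauche 3.0; I(120°)/SH(180°) gauche 4.4 → 12.2 kJ/mol.
Cl at 120° (eclipsed): OH(0°)/F(0°) eclipsed 7.1; I(120°)/Cl(120°) eclipsed 10.5; H(240°)/SH(240°) eclipsed 5.7 → 23.3 kJ/mol.
Cl at 180° (staggered): OH(0°)/SH(300°) gauche 3.2; OH(0°)/F(60°) gauche 2.3; I(120°)/Cl(180°) gauche 3.0; I(120°)/F(60°) gauche 3.1 → 11.6 kJ/mol.
Cl at 240° (eclipsed): OH(0°)/SH(0°) eclipsed 8.2; I(120°)/F(120°) eclipsed 8.1; H(240°)/Cl(240°) eclipsed 6.0 → 22.3 kJ/mol.
Cl at 300° (staggered): OH(0°)/Cl(300°) gauche 2.5; OH(0°)/SH(60°) gauche 3.2; I(120°)/SH(60°) gauche 4.4; I(120°)/F(180°) gauche 3.1 → 13.2 kJ/mol.
The maximum (25.8 kJ/mol) occurs with Cl at 0°.

0°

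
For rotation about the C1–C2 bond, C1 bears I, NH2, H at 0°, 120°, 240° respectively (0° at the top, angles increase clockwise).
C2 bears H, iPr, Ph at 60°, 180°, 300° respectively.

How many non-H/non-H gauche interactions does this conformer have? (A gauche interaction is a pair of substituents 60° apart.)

Non-H gauche pairs: I(0°)/Ph(300°); NH2(120°)/iPr(180°) — 2 interactions.

2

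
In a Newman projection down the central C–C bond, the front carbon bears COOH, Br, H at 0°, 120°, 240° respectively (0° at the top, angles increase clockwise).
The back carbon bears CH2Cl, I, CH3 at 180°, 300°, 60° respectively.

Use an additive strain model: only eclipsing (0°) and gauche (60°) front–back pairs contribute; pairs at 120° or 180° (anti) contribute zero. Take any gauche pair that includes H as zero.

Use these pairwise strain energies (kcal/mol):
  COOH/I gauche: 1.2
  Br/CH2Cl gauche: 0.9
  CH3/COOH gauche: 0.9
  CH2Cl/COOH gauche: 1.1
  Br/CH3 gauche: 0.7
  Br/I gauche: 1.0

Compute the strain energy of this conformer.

This conformer (staggered): COOH(0°)/I(300°) gauche 1.2; COOH(0°)/CH3(60°) gauche 0.9; Br(120°)/CH2Cl(180°) gauche 0.9; Br(120°)/CH3(60°) gauche 0.7 → 3.7 kcal/mol.

3.7 kcal/mol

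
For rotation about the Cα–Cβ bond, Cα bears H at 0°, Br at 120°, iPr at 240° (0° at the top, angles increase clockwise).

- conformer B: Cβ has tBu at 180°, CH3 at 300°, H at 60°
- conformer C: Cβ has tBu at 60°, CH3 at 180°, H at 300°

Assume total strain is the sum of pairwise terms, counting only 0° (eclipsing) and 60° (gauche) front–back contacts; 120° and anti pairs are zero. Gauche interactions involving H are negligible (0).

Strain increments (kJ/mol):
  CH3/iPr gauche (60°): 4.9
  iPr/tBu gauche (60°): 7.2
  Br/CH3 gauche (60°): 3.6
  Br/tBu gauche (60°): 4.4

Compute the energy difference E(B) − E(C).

B (staggered): Br(120°)/tBu(180°) gauche 4.4; iPr(240°)/tBu(180°) gauche 7.2; iPr(240°)/CH3(300°) gauche 4.9 → 16.5 kJ/mol.
C (staggered): Br(120°)/tBu(60°) gauche 4.4; Br(120°)/CH3(180°) gauche 3.6; iPr(240°)/CH3(180°) gauche 4.9 → 12.9 kJ/mol.
E(B) − E(C) = 16.5 − 12.9 = +3.6 kJ/mol.

+3.6 kJ/mol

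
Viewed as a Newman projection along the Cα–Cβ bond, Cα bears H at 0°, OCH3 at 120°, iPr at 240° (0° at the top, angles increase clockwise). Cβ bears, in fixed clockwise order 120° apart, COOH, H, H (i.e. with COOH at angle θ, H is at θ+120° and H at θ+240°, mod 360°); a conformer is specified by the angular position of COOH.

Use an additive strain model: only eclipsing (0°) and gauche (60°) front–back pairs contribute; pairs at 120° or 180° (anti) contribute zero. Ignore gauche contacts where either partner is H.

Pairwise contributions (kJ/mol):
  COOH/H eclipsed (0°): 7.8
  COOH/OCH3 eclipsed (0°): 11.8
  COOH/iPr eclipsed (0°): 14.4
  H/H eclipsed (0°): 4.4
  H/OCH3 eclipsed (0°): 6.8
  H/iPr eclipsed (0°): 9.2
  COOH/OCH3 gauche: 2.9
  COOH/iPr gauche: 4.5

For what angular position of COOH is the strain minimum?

COOH at 0° is eclipsed. H at 0° is eclipsed with COOH at 0° (7.8); OCH3 at 120° is eclipsed with H at 120° (6.8); iPr at 240° is eclipsed with H at 240° (9.2). Total 23.8 kJ/mol.
COOH at 60° is staggered. OCH3 at 120° is gauche with COOH at 60° (2.9). Total 2.9 kJ/mol.
COOH at 120° is eclipsed. H at 0° is eclipsed with H at 0° (4.4); OCH3 at 120° is eclipsed with COOH at 120° (11.8); iPr at 240° is eclipsed with H at 240° (9.2). Total 25.4 kJ/mol.
COOH at 180° is staggered. OCH3 at 120° is gauche with COOH at 180° (2.9); iPr at 240° is gauche with COOH at 180° (4.5). Total 7.4 kJ/mol.
COOH at 240° is eclipsed. H at 0° is eclipsed with H at 0° (4.4); OCH3 at 120° is eclipsed with H at 120° (6.8); iPr at 240° is eclipsed with COOH at 240° (14.4). Total 25.6 kJ/mol.
COOH at 300° is staggered. iPr at 240° is gauche with COOH at 300° (4.5). Total 4.5 kJ/mol.
The minimum (2.9 kJ/mol) occurs with COOH at 60°.

60°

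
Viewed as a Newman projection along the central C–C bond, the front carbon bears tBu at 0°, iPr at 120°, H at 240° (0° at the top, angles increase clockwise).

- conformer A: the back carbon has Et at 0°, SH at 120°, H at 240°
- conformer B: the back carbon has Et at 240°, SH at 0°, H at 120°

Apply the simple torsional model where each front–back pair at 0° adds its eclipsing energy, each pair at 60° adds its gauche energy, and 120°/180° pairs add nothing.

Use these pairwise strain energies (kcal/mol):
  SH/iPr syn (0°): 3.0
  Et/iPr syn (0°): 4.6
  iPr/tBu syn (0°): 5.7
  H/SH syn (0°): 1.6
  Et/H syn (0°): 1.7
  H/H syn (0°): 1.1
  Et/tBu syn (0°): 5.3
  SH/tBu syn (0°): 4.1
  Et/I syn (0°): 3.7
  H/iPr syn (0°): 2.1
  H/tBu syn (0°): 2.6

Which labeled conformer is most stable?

B

A is eclipsed. tBu at 0° is eclipsed with Et at 0° (5.3); iPr at 120° is eclipsed with SH at 120° (3.0); H at 240° is eclipsed with H at 240° (1.1). Total 9.4 kcal/mol.
B is eclipsed. tBu at 0° is eclipsed with SH at 0° (4.1); iPr at 120° is eclipsed with H at 120° (2.1); H at 240° is eclipsed with Et at 240° (1.7). Total 7.9 kcal/mol.
B has the lowest total (7.9 kcal/mol).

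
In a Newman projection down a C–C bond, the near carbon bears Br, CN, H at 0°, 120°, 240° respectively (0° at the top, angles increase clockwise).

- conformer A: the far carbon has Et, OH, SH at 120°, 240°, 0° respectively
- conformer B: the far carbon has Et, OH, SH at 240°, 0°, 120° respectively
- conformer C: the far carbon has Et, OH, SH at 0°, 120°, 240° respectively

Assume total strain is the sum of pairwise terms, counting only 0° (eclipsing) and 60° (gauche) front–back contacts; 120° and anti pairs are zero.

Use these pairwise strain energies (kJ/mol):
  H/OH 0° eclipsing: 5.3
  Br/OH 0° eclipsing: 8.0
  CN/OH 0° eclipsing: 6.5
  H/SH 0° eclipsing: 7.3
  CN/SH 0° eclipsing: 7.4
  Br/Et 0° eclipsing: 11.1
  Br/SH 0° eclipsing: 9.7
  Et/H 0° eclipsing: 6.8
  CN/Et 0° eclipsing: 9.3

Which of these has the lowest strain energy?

A (eclipsed): Br–SH eclipsed, CN–Et eclipsed, H–OH eclipsed; 9.7 + 9.3 + 5.3 = 24.3 kJ/mol.
B (eclipsed): Br–OH eclipsed, CN–SH eclipsed, H–Et eclipsed; 8.0 + 7.4 + 6.8 = 22.2 kJ/mol.
C (eclipsed): Br–Et eclipsed, CN–OH eclipsed, H–SH eclipsed; 11.1 + 6.5 + 7.3 = 24.9 kJ/mol.
B has the lowest total (22.2 kJ/mol).

B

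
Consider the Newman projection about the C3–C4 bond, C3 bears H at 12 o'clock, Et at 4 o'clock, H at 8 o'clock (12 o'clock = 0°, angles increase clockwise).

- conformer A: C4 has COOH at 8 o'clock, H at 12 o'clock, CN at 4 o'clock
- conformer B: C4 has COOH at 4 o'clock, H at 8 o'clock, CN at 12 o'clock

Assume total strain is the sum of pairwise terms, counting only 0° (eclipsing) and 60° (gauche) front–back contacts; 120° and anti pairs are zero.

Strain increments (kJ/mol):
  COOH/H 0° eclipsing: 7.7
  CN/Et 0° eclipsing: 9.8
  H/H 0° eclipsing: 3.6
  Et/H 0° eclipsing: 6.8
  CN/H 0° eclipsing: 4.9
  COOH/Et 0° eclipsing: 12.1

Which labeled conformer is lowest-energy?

B

A (eclipsed): H–H eclipsed, Et–CN eclipsed, H–COOH eclipsed; 3.6 + 9.8 + 7.7 = 21.1 kJ/mol.
B (eclipsed): H–CN eclipsed, Et–COOH eclipsed, H–H eclipsed; 4.9 + 12.1 + 3.6 = 20.6 kJ/mol.
B has the lowest total (20.6 kJ/mol).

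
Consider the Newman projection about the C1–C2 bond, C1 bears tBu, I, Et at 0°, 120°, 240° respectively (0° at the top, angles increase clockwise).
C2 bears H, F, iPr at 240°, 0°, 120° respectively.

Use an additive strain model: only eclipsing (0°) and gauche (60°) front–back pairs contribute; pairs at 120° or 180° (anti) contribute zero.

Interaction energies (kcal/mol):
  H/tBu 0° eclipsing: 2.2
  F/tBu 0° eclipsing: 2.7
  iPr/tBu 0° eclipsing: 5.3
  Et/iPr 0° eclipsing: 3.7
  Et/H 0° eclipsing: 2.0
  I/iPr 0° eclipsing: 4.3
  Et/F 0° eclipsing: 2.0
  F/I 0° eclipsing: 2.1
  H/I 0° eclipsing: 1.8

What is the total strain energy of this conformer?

This conformer is eclipsed. tBu at 0° is eclipsed with F at 0° (2.7); I at 120° is eclipsed with iPr at 120° (4.3); Et at 240° is eclipsed with H at 240° (2.0). Total 9.0 kcal/mol.

9.0 kcal/mol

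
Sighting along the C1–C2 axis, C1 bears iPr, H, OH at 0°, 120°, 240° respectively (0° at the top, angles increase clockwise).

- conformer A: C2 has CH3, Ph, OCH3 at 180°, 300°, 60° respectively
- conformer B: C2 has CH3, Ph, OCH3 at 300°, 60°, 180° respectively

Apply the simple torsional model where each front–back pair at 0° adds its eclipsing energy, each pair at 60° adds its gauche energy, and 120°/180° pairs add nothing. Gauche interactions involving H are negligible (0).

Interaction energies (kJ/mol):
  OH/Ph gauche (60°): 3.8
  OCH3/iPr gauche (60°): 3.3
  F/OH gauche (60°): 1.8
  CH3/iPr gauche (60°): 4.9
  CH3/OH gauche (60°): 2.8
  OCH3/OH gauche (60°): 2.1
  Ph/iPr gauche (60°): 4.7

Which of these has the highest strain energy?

A

A (staggered): iPr(0°)/Ph(300°) gauche 4.7; iPr(0°)/OCH3(60°) gauche 3.3; OH(240°)/CH3(180°) gauche 2.8; OH(240°)/Ph(300°) gauche 3.8 → 14.6 kJ/mol.
B (staggered): iPr(0°)/CH3(300°) gauche 4.9; iPr(0°)/Ph(60°) gauche 4.7; OH(240°)/CH3(300°) gauche 2.8; OH(240°)/OCH3(180°) gauche 2.1 → 14.5 kJ/mol.
A has the highest total (14.6 kJ/mol).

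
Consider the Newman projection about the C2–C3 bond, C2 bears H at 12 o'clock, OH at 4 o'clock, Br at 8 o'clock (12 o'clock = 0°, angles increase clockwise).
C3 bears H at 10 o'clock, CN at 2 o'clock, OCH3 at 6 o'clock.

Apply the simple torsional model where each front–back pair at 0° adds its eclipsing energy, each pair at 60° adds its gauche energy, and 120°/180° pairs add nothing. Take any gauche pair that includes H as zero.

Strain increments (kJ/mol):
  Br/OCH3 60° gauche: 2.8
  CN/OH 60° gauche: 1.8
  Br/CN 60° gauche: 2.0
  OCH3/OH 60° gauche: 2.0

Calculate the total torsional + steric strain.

6.6 kJ/mol

This conformer is staggered. OH at 120° is gauche with CN at 60° (1.8); OH at 120° is gauche with OCH3 at 180° (2.0); Br at 240° is gauche with OCH3 at 180° (2.8). Total 6.6 kJ/mol.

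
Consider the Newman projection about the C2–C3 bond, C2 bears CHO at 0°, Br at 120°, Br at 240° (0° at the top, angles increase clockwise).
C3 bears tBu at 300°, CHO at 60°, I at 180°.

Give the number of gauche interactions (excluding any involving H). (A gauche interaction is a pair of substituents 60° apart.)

Non-H gauche pairs: CHO(0°)/tBu(300°); CHO(0°)/CHO(60°); Br(120°)/CHO(60°); Br(120°)/I(180°); Br(240°)/tBu(300°); Br(240°)/I(180°) — 6 interactions.

6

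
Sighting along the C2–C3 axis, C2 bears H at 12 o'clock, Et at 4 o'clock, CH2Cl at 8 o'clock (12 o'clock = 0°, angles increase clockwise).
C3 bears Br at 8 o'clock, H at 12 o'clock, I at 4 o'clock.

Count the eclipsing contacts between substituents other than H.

2

Non-H eclipsing pairs: Et(120°)/I(120°); CH2Cl(240°)/Br(240°) — 2 interactions.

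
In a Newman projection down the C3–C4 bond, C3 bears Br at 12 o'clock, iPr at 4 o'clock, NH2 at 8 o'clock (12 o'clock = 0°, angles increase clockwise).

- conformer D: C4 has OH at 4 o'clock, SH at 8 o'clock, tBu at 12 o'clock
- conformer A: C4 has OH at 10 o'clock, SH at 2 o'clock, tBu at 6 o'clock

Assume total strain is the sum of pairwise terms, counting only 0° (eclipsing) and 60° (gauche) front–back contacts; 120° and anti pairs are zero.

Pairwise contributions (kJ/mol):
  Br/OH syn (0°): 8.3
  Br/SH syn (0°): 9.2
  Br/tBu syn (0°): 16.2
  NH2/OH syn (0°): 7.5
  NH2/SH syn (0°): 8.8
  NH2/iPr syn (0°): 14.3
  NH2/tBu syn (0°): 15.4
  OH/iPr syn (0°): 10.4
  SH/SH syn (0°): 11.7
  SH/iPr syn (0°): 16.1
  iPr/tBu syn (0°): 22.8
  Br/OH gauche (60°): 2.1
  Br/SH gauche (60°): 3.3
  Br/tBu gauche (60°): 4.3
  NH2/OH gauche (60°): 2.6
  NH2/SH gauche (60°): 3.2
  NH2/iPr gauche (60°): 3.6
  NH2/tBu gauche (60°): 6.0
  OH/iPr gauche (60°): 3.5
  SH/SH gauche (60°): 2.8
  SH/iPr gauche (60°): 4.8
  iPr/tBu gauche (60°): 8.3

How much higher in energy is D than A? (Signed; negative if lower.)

D (eclipsed): Br–tBu eclipsed, iPr–OH eclipsed, NH2–SH eclipsed; 16.2 + 10.4 + 8.8 = 35.4 kJ/mol.
A (staggered): Br–OH gauche, Br–SH gauche, iPr–SH gauche, iPr–tBu gauche, NH2–OH gauche, NH2–tBu gauche; 2.1 + 3.3 + 4.8 + 8.3 + 2.6 + 6.0 = 27.1 kJ/mol.
E(D) − E(A) = 35.4 − 27.1 = +8.3 kJ/mol.

+8.3 kJ/mol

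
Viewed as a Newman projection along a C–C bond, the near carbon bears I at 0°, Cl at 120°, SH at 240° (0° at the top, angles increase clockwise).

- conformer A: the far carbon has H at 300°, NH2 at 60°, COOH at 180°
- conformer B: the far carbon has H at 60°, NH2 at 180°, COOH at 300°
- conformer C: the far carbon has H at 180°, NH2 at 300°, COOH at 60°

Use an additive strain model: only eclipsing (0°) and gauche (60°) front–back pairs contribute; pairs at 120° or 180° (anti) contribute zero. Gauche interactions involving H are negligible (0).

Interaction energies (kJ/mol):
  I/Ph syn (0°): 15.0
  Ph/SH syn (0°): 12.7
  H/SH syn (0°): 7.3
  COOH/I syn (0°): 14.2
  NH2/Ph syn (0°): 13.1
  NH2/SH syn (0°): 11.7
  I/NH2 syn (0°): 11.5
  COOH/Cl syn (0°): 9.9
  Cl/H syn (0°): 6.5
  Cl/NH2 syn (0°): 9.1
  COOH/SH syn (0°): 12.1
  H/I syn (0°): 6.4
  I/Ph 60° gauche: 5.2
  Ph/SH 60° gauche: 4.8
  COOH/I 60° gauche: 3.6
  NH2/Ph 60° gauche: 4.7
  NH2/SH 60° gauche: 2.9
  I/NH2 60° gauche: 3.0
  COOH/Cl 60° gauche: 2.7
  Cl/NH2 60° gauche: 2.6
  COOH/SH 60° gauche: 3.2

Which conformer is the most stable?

A

A (staggered): I–NH2 gauche, Cl–NH2 gauche, Cl–COOH gauche, SH–COOH gauche; 3.0 + 2.6 + 2.7 + 3.2 = 11.5 kJ/mol.
B (staggered): I–COOH gauche, Cl–NH2 gauche, SH–NH2 gauche, SH–COOH gauche; 3.6 + 2.6 + 2.9 + 3.2 = 12.3 kJ/mol.
C (staggered): I–NH2 gauche, I–COOH gauche, Cl–COOH gauche, SH–NH2 gauche; 3.0 + 3.6 + 2.7 + 2.9 = 12.2 kJ/mol.
A has the lowest total (11.5 kJ/mol).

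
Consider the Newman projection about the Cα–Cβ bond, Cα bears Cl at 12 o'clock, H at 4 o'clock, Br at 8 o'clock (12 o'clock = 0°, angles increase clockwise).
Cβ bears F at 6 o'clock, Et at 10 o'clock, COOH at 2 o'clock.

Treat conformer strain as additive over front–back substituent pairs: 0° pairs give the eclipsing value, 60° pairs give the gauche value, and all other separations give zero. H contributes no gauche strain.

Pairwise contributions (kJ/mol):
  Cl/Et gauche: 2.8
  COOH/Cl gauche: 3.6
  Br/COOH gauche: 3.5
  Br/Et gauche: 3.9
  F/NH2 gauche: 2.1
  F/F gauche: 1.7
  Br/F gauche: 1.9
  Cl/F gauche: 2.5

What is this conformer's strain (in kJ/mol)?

This conformer (staggered): Cl(0°)/Et(300°) gauche 2.8; Cl(0°)/COOH(60°) gauche 3.6; Br(240°)/F(180°) gauche 1.9; Br(240°)/Et(300°) gauche 3.9 → 12.2 kJ/mol.

12.2 kJ/mol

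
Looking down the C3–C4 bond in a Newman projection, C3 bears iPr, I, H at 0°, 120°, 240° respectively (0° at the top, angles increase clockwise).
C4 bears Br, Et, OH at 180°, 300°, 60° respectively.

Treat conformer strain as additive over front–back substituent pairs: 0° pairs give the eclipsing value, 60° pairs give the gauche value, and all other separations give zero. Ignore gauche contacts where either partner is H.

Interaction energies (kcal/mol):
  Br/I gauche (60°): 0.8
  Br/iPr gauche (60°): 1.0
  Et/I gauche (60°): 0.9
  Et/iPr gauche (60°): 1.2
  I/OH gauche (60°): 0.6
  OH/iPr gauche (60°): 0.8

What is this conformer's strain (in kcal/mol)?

This conformer (staggered): iPr(0°)/Et(300°) gauche 1.2; iPr(0°)/OH(60°) gauche 0.8; I(120°)/Br(180°) gauche 0.8; I(120°)/OH(60°) gauche 0.6 → 3.4 kcal/mol.

3.4 kcal/mol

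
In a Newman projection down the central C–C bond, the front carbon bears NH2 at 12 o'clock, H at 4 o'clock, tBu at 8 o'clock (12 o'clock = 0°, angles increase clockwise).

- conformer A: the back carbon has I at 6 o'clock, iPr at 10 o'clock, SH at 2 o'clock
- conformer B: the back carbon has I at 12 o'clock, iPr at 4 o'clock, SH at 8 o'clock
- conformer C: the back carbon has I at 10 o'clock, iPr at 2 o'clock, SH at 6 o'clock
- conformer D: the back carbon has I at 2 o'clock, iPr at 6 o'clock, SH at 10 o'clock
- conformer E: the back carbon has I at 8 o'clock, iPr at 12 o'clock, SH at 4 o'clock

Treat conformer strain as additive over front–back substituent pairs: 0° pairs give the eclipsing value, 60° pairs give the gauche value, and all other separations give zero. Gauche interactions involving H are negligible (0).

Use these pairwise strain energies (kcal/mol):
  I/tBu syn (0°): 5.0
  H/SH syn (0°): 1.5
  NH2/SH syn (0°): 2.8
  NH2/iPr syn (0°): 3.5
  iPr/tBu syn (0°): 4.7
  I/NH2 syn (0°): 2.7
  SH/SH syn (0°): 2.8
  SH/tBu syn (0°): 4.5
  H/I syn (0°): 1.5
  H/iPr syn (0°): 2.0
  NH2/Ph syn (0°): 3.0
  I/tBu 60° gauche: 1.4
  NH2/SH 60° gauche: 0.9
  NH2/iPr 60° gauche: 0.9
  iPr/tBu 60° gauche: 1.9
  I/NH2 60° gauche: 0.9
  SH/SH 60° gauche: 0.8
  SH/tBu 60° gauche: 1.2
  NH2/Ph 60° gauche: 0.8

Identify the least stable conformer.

E

A (staggered): NH2(0°)/iPr(300°) gauche 0.9; NH2(0°)/SH(60°) gauche 0.9; tBu(240°)/I(180°) gauche 1.4; tBu(240°)/iPr(300°) gauche 1.9 → 5.1 kcal/mol.
B (eclipsed): NH2(0°)/I(0°) eclipsed 2.7; H(120°)/iPr(120°) eclipsed 2.0; tBu(240°)/SH(240°) eclipsed 4.5 → 9.2 kcal/mol.
C (staggered): NH2(0°)/I(300°) gauche 0.9; NH2(0°)/iPr(60°) gauche 0.9; tBu(240°)/I(300°) gauche 1.4; tBu(240°)/SH(180°) gauche 1.2 → 4.4 kcal/mol.
D (staggered): NH2(0°)/I(60°) gauche 0.9; NH2(0°)/SH(300°) gauche 0.9; tBu(240°)/iPr(180°) gauche 1.9; tBu(240°)/SH(300°) gauche 1.2 → 4.9 kcal/mol.
E (eclipsed): NH2(0°)/iPr(0°) eclipsed 3.5; H(120°)/SH(120°) eclipsed 1.5; tBu(240°)/I(240°) eclipsed 5.0 → 10.0 kcal/mol.
E has the highest total (10.0 kcal/mol).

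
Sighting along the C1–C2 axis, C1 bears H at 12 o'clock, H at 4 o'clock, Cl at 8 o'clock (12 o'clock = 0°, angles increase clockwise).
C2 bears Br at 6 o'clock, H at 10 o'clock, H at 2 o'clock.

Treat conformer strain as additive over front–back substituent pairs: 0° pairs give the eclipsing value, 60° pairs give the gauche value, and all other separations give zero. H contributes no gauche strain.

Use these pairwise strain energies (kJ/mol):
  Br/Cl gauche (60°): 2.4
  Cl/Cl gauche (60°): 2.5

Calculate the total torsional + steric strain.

This conformer (staggered): Cl–Br gauche; 2.4 = 2.4 kJ/mol.

2.4 kJ/mol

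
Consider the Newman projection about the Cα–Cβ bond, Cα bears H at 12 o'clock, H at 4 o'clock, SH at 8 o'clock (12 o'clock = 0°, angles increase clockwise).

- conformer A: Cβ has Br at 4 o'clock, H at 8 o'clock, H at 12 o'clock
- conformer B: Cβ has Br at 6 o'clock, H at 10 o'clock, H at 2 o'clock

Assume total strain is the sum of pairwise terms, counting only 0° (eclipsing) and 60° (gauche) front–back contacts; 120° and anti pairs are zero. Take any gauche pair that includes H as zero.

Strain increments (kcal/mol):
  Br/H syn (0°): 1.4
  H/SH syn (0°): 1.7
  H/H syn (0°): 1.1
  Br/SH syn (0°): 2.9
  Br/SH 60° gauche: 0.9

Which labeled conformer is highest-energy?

A (eclipsed): H–H eclipsed, H–Br eclipsed, SH–H eclipsed; 1.1 + 1.4 + 1.7 = 4.2 kcal/mol.
B (staggered): SH–Br gauche; 0.9 = 0.9 kcal/mol.
A has the highest total (4.2 kcal/mol).

A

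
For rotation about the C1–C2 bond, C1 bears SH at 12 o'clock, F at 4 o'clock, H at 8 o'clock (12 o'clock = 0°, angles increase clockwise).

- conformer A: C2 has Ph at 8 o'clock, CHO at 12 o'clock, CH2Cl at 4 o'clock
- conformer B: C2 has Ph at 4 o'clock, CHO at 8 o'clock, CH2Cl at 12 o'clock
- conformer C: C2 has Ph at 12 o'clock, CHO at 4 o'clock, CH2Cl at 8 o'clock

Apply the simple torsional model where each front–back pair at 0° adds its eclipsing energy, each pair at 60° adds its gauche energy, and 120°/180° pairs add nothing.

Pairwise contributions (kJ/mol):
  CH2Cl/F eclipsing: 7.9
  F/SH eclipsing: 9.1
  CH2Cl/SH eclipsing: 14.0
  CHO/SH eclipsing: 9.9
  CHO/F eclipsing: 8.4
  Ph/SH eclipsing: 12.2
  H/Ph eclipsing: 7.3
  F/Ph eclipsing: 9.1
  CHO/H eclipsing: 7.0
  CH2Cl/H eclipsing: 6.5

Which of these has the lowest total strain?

A (eclipsed): SH(0°)/CHO(0°) eclipsed 9.9; F(120°)/CH2Cl(120°) eclipsed 7.9; H(240°)/Ph(240°) eclipsed 7.3 → 25.1 kJ/mol.
B (eclipsed): SH(0°)/CH2Cl(0°) eclipsed 14.0; F(120°)/Ph(120°) eclipsed 9.1; H(240°)/CHO(240°) eclipsed 7.0 → 30.1 kJ/mol.
C (eclipsed): SH(0°)/Ph(0°) eclipsed 12.2; F(120°)/CHO(120°) eclipsed 8.4; H(240°)/CH2Cl(240°) eclipsed 6.5 → 27.1 kJ/mol.
A has the lowest total (25.1 kJ/mol).

A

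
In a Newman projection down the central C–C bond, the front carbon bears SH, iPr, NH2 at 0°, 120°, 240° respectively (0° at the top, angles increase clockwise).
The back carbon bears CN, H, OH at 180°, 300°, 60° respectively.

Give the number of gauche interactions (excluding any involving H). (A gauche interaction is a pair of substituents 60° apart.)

Non-H gauche pairs: SH(0°)/OH(60°); iPr(120°)/CN(180°); iPr(120°)/OH(60°); NH2(240°)/CN(180°) — 4 interactions.

4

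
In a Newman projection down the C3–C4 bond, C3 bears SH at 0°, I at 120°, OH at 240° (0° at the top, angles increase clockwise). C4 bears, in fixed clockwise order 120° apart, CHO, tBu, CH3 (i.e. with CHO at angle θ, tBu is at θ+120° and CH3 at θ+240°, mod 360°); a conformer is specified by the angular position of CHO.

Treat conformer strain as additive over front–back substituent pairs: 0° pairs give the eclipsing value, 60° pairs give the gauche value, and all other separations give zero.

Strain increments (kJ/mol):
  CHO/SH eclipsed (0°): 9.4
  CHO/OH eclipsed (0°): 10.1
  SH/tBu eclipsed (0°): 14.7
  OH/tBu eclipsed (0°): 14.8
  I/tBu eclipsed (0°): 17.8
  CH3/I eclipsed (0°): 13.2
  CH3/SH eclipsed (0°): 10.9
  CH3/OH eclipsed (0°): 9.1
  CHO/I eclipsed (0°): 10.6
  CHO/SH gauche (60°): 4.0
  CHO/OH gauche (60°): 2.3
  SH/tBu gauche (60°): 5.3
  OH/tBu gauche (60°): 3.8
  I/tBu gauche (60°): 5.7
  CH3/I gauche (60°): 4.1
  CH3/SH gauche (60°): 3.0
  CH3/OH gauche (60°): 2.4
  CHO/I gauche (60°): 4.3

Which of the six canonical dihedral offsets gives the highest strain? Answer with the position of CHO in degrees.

CHO at 0° (eclipsed): SH(0°)/CHO(0°) eclipsed 9.4; I(120°)/tBu(120°) eclipsed 17.8; OH(240°)/CH3(240°) eclipsed 9.1 → 36.3 kJ/mol.
CHO at 60° (staggered): SH(0°)/CHO(60°) gauche 4.0; SH(0°)/CH3(300°) gauche 3.0; I(120°)/CHO(60°) gauche 4.3; I(120°)/tBu(180°) gauche 5.7; OH(240°)/tBu(180°) gauche 3.8; OH(240°)/CH3(300°) gauche 2.4 → 23.2 kJ/mol.
CHO at 120° (eclipsed): SH(0°)/CH3(0°) eclipsed 10.9; I(120°)/CHO(120°) eclipsed 10.6; OH(240°)/tBu(240°) eclipsed 14.8 → 36.3 kJ/mol.
CHO at 180° (staggered): SH(0°)/tBu(300°) gauche 5.3; SH(0°)/CH3(60°) gauche 3.0; I(120°)/CHO(180°) gauche 4.3; I(120°)/CH3(60°) gauche 4.1; OH(240°)/CHO(180°) gauche 2.3; OH(240°)/tBu(300°) gauche 3.8 → 22.8 kJ/mol.
CHO at 240° (eclipsed): SH(0°)/tBu(0°) eclipsed 14.7; I(120°)/CH3(120°) eclipsed 13.2; OH(240°)/CHO(240°) eclipsed 10.1 → 38.0 kJ/mol.
CHO at 300° (staggered): SH(0°)/CHO(300°) gauche 4.0; SH(0°)/tBu(60°) gauche 5.3; I(120°)/tBu(60°) gauche 5.7; I(120°)/CH3(180°) gauche 4.1; OH(240°)/CHO(300°) gauche 2.3; OH(240°)/CH3(180°) gauche 2.4 → 23.8 kJ/mol.
The maximum (38.0 kJ/mol) occurs with CHO at 240°.

240°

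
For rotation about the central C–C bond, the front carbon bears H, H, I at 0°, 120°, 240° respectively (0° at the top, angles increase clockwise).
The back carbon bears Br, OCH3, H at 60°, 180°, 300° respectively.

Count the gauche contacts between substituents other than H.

Non-H gauche pairs: I(240°)/OCH3(180°) — 1 interaction.

1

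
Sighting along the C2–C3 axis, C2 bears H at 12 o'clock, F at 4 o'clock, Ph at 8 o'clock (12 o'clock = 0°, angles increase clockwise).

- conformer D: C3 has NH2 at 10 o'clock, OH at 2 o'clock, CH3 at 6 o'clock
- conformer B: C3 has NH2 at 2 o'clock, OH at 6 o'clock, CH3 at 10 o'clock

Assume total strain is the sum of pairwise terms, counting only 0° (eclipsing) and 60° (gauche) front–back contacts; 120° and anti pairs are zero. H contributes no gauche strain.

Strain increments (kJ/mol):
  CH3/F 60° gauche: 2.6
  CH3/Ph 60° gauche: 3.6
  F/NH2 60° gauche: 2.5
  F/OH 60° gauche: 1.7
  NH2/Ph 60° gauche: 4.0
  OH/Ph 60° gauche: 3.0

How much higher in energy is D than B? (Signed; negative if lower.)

+1.1 kJ/mol

D (staggered): F(120°)/OH(60°) gauche 1.7; F(120°)/CH3(180°) gauche 2.6; Ph(240°)/NH2(300°) gauche 4.0; Ph(240°)/CH3(180°) gauche 3.6 → 11.9 kJ/mol.
B (staggered): F(120°)/NH2(60°) gauche 2.5; F(120°)/OH(180°) gauche 1.7; Ph(240°)/OH(180°) gauche 3.0; Ph(240°)/CH3(300°) gauche 3.6 → 10.8 kJ/mol.
E(D) − E(B) = 11.9 − 10.8 = +1.1 kJ/mol.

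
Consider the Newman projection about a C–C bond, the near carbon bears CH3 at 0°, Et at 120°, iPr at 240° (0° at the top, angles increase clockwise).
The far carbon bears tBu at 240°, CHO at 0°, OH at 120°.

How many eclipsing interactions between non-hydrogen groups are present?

Non-H eclipsing pairs: CH3(0°)/CHO(0°); Et(120°)/OH(120°); iPr(240°)/tBu(240°) — 3 interactions.

3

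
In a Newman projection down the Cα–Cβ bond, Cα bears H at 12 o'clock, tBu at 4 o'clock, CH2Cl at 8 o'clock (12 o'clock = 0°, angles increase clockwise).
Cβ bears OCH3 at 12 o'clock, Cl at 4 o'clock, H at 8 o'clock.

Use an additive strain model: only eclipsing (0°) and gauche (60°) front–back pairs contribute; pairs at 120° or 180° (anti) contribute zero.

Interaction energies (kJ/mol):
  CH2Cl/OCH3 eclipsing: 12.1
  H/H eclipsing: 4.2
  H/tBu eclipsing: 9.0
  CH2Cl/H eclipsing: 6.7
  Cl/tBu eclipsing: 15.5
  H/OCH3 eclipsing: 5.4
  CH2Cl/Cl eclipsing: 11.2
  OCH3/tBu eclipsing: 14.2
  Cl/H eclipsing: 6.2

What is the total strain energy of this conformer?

27.6 kJ/mol

This conformer is eclipsed. H at 0° is eclipsed with OCH3 at 0° (5.4); tBu at 120° is eclipsed with Cl at 120° (15.5); CH2Cl at 240° is eclipsed with H at 240° (6.7). Total 27.6 kJ/mol.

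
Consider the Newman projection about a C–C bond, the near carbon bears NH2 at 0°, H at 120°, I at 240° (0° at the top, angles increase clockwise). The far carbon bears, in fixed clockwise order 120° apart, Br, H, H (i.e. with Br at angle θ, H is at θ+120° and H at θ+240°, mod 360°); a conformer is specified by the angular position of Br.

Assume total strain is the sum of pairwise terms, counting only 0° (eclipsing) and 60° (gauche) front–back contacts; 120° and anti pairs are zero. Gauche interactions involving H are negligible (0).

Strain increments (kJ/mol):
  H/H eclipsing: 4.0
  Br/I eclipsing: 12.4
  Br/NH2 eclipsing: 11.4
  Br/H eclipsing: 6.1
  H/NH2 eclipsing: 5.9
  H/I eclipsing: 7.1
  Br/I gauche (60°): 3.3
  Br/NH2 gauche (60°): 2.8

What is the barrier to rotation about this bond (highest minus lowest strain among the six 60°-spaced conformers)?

Br at 0° (eclipsed): NH2(0°)/Br(0°) eclipsed 11.4; H(120°)/H(120°) eclipsed 4.0; I(240°)/H(240°) eclipsed 7.1 → 22.5 kJ/mol.
Br at 60° (staggered): NH2(0°)/Br(60°) gauche 2.8 → 2.8 kJ/mol.
Br at 120° (eclipsed): NH2(0°)/H(0°) eclipsed 5.9; H(120°)/Br(120°) eclipsed 6.1; I(240°)/H(240°) eclipsed 7.1 → 19.1 kJ/mol.
Br at 180° (staggered): I(240°)/Br(180°) gauche 3.3 → 3.3 kJ/mol.
Br at 240° (eclipsed): NH2(0°)/H(0°) eclipsed 5.9; H(120°)/H(120°) eclipsed 4.0; I(240°)/Br(240°) eclipsed 12.4 → 22.3 kJ/mol.
Br at 300° (staggered): NH2(0°)/Br(300°) gauche 2.8; I(240°)/Br(300°) gauche 3.3 → 6.1 kJ/mol.
Max at 0° (22.5 kJ/mol), min at 60° (2.8 kJ/mol); barrier = 19.7 kJ/mol.

19.7 kJ/mol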